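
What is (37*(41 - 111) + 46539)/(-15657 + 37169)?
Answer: 43949/21512 ≈ 2.0430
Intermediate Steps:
(37*(41 - 111) + 46539)/(-15657 + 37169) = (37*(-70) + 46539)/21512 = (-2590 + 46539)*(1/21512) = 43949*(1/21512) = 43949/21512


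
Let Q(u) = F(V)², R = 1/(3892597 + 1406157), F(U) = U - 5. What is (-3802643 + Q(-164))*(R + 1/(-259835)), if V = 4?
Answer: 9580602511999/688400872795 ≈ 13.917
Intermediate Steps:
F(U) = -5 + U
R = 1/5298754 ≈ 1.8872e-7
Q(u) = 1 (Q(u) = (-5 + 4)² = (-1)² = 1)
(-3802643 + Q(-164))*(R + 1/(-259835)) = (-3802643 + 1)*(1/5298754 + 1/(-259835)) = -3802642*(1/5298754 - 1/259835) = -3802642*(-5038919/1376801745590) = 9580602511999/688400872795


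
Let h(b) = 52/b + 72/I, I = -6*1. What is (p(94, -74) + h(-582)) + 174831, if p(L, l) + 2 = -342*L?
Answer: 41516653/291 ≈ 1.4267e+5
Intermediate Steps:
p(L, l) = -2 - 342*L
I = -6
h(b) = -12 + 52/b (h(b) = 52/b + 72/(-6) = 52/b + 72*(-⅙) = 52/b - 12 = -12 + 52/b)
(p(94, -74) + h(-582)) + 174831 = ((-2 - 342*94) + (-12 + 52/(-582))) + 174831 = ((-2 - 32148) + (-12 + 52*(-1/582))) + 174831 = (-32150 + (-12 - 26/291)) + 174831 = (-32150 - 3518/291) + 174831 = -9359168/291 + 174831 = 41516653/291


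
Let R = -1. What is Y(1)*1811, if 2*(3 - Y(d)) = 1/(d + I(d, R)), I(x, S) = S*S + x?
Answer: 30787/6 ≈ 5131.2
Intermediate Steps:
I(x, S) = x + S² (I(x, S) = S² + x = x + S²)
Y(d) = 3 - 1/(2*(1 + 2*d)) (Y(d) = 3 - 1/(2*(d + (d + (-1)²))) = 3 - 1/(2*(d + (d + 1))) = 3 - 1/(2*(d + (1 + d))) = 3 - 1/(2*(1 + 2*d)))
Y(1)*1811 = ((5 + 12*1)/(2*(1 + 2*1)))*1811 = ((5 + 12)/(2*(1 + 2)))*1811 = ((½)*17/3)*1811 = ((½)*(⅓)*17)*1811 = (17/6)*1811 = 30787/6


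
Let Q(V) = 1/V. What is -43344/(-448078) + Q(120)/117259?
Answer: 304948669799/3152470692120 ≈ 0.096733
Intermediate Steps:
-43344/(-448078) + Q(120)/117259 = -43344/(-448078) + 1/(120*117259) = -43344*(-1/448078) + (1/120)*(1/117259) = 21672/224039 + 1/14071080 = 304948669799/3152470692120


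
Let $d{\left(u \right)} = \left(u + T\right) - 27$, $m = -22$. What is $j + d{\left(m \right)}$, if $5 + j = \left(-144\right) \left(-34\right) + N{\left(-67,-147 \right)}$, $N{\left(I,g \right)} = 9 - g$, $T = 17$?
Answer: $5015$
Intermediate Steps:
$d{\left(u \right)} = -10 + u$ ($d{\left(u \right)} = \left(u + 17\right) - 27 = \left(17 + u\right) - 27 = -10 + u$)
$j = 5047$ ($j = -5 + \left(\left(-144\right) \left(-34\right) + \left(9 - -147\right)\right) = -5 + \left(4896 + \left(9 + 147\right)\right) = -5 + \left(4896 + 156\right) = -5 + 5052 = 5047$)
$j + d{\left(m \right)} = 5047 - 32 = 5015$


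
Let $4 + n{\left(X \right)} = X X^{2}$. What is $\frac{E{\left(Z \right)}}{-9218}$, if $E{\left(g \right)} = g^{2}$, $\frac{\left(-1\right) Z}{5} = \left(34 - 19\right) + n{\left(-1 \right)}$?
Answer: $- \frac{1250}{4609} \approx -0.27121$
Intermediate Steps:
$n{\left(X \right)} = -4 + X^{3}$ ($n{\left(X \right)} = -4 + X X^{2} = -4 + X^{3}$)
$Z = -50$ ($Z = - 5 \left(\left(34 - 19\right) - \left(4 - \left(-1\right)^{3}\right)\right) = - 5 \left(15 - 5\right) = \left(-5\right) 10 = -50$)
$\frac{E{\left(Z \right)}}{-9218} = \frac{\left(-50\right)^{2}}{-9218} = 2500 \left(- \frac{1}{9218}\right) = - \frac{1250}{4609}$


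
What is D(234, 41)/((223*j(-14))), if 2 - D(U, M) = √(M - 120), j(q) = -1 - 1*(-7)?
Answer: 1/669 - I*√79/1338 ≈ 0.0014948 - 0.0066429*I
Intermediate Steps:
j(q) = 6 (j(q) = -1 + 7 = 6)
D(U, M) = 2 - √(-120 + M) (D(U, M) = 2 - √(M - 120) = 2 - √(-120 + M))
D(234, 41)/((223*j(-14))) = (2 - √(-120 + 41))/((223*6)) = (2 - √(-79))/1338 = (2 - I*√79)*(1/1338) = 1/669 - I*√79/1338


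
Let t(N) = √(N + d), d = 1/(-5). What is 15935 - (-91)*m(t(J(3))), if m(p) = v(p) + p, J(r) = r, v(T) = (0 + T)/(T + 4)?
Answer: 525218/33 + 3913*√70/165 ≈ 16114.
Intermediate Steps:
d = -⅕ ≈ -0.20000
v(T) = T/(4 + T)
t(N) = √(-⅕ + N) (t(N) = √(N - ⅕) = √(-⅕ + N))
m(p) = p + p/(4 + p) (m(p) = p/(4 + p) + p = p + p/(4 + p))
15935 - (-91)*m(t(J(3))) = 15935 - (-91)*(√(-5 + 25*3)/5)*(5 + √(-5 + 25*3)/5)/(4 + √(-5 + 25*3)/5) = 15935 - (-91)*(√(-5 + 75)/5)*(5 + √(-5 + 75)/5)/(4 + √(-5 + 75)/5) = 15935 - (-91)*(√70/5)*(5 + √70/5)/(4 + √70/5) = 15935 - (-91)*√70*(5 + √70/5)/(5*(4 + √70/5)) = 15935 + 91*√70*(5 + √70/5)/(5*(4 + √70/5))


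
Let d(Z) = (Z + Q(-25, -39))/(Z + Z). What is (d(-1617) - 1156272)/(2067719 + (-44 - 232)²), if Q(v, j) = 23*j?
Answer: -623230189/1155559405 ≈ -0.53933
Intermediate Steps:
d(Z) = (-897 + Z)/(2*Z) (d(Z) = (Z + 23*(-39))/(Z + Z) = (Z - 897)/((2*Z)) = (-897 + Z)*(1/(2*Z)) = (-897 + Z)/(2*Z))
(d(-1617) - 1156272)/(2067719 + (-44 - 232)²) = ((½)*(-897 - 1617)/(-1617) - 1156272)/(2067719 + (-44 - 232)²) = ((½)*(-1/1617)*(-2514) - 1156272)/(2067719 + (-276)²) = (419/539 - 1156272)/(2067719 + 76176) = -623230189/539/2143895 = -623230189/539*1/2143895 = -623230189/1155559405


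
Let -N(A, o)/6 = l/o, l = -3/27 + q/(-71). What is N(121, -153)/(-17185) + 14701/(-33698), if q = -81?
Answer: -1176174467719/2696042019510 ≈ -0.43626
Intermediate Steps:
l = 658/639 (l = -3/27 - 81/(-71) = -3*1/27 - 81*(-1/71) = -1/9 + 81/71 = 658/639 ≈ 1.0297)
N(A, o) = -1316/(213*o)
N(121, -153)/(-17185) + 14701/(-33698) = -1316/213/(-153)/(-17185) + 14701/(-33698) = -1316/213*(-1/153)*(-1/17185) + 14701*(-1/33698) = (1316/32589)*(-1/17185) - 14701/33698 = -188/80005995 - 14701/33698 = -1176174467719/2696042019510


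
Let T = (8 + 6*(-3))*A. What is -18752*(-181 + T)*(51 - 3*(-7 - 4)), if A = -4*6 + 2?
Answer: -61431552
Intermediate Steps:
A = -22 (A = -24 + 2 = -22)
T = 220 (T = (8 + 6*(-3))*(-22) = (8 - 18)*(-22) = -10*(-22) = 220)
-18752*(-181 + T)*(51 - 3*(-7 - 4)) = -18752*(-181 + 220)*(51 - 3*(-7 - 4)) = -731328*(51 - 3*(-11)) = -731328*(51 + 33) = -731328*84 = -18752*3276 = -61431552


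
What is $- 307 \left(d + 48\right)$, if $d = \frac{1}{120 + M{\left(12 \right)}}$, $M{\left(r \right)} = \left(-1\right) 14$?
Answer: $- \frac{1562323}{106} \approx -14739.0$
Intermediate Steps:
$M{\left(r \right)} = -14$
$d = \frac{1}{106}$ ($d = \frac{1}{120 - 14} = \frac{1}{106} \approx 0.009434$)
$- 307 \left(d + 48\right) = - 307 \left(\frac{1}{106} + 48\right) = \left(-307\right) \frac{5089}{106} = - \frac{1562323}{106}$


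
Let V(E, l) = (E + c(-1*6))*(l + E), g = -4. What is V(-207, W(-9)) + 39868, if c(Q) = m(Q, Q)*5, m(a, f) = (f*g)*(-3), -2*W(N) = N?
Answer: 309371/2 ≈ 1.5469e+5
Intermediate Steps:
W(N) = -N/2
m(a, f) = 12*f (m(a, f) = (f*(-4))*(-3) = -4*f*(-3) = 12*f)
c(Q) = 60*Q (c(Q) = (12*Q)*5 = 60*Q)
V(E, l) = (-360 + E)*(E + l) (V(E, l) = (E + 60*(-1*6))*(l + E) = (E + 60*(-6))*(E + l) = (E - 360)*(E + l) = (-360 + E)*(E + l))
V(-207, W(-9)) + 39868 = ((-207)**2 - 360*(-207) - (-180)*(-9) - (-207)*(-9)/2) + 39868 = (42849 + 74520 - 360*9/2 - 207*9/2) + 39868 = (42849 + 74520 - 1620 - 1863/2) + 39868 = 229635/2 + 39868 = 309371/2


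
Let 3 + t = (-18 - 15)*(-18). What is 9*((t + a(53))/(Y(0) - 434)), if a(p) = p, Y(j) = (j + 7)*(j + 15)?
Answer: -828/47 ≈ -17.617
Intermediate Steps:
t = 591 (t = -3 + (-18 - 15)*(-18) = -3 - 33*(-18) = -3 + 594 = 591)
Y(j) = (7 + j)*(15 + j)
9*((t + a(53))/(Y(0) - 434)) = 9*((591 + 53)/((105 + 0² + 22*0) - 434)) = 9*(644/((105 + 0 + 0) - 434)) = 9*(644/(105 - 434)) = 9*(644/(-329)) = 9*(644*(-1/329)) = 9*(-92/47) = -828/47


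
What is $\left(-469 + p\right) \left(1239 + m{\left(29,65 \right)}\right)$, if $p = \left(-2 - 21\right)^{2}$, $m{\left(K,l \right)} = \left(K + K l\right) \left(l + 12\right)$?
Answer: $8917020$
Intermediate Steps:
$m{\left(K,l \right)} = \left(12 + l\right) \left(K + K l\right)$ ($m{\left(K,l \right)} = \left(K + K l\right) \left(12 + l\right) = \left(12 + l\right) \left(K + K l\right)$)
$p = 529$ ($p = \left(-23\right)^{2} = 529$)
$\left(-469 + p\right) \left(1239 + m{\left(29,65 \right)}\right) = \left(-469 + 529\right) \left(1239 + 29 \left(12 + 65^{2} + 13 \cdot 65\right)\right) = 60 \left(1239 + 29 \left(12 + 4225 + 845\right)\right) = 60 \left(1239 + 29 \cdot 5082\right) = 60 \left(1239 + 147378\right) = 60 \cdot 148617 = 8917020$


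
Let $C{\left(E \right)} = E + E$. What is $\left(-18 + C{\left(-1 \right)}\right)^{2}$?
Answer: $400$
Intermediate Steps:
$C{\left(E \right)} = 2 E$
$\left(-18 + C{\left(-1 \right)}\right)^{2} = \left(-18 + 2 \left(-1\right)\right)^{2} = \left(-18 - 2\right)^{2} = \left(-20\right)^{2} = 400$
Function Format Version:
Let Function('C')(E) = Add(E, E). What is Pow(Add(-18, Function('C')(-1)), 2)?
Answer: 400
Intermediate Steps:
Function('C')(E) = Mul(2, E)
Pow(Add(-18, Function('C')(-1)), 2) = Pow(Add(-18, Mul(2, -1)), 2) = Pow(Add(-18, -2), 2) = Pow(-20, 2) = 400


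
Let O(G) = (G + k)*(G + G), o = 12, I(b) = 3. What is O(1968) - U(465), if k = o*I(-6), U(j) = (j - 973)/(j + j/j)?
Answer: 1837844606/233 ≈ 7.8877e+6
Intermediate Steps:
U(j) = (-973 + j)/(1 + j) (U(j) = (-973 + j)/(j + 1) = (-973 + j)/(1 + j))
k = 36 (k = 12*3 = 36)
O(G) = 2*G*(36 + G) (O(G) = (G + 36)*(G + G) = (36 + G)*(2*G) = 2*G*(36 + G))
O(1968) - U(465) = 2*1968*(36 + 1968) - (-973 + 465)/(1 + 465) = 2*1968*2004 - (-508)/466 = 7887744 - (-508)/466 = 7887744 - 1*(-254/233) = 7887744 + 254/233 = 1837844606/233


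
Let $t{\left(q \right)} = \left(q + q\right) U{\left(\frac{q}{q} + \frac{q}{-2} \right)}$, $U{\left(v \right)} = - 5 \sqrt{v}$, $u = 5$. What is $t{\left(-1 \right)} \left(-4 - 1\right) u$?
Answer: $- 125 \sqrt{6} \approx -306.19$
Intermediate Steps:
$t{\left(q \right)} = - 10 q \sqrt{1 - \frac{q}{2}}$ ($t{\left(q \right)} = \left(q + q\right) \left(- 5 \sqrt{\frac{q}{q} + \frac{q}{-2}}\right) = 2 q \left(- 5 \sqrt{1 + q \left(- \frac{1}{2}\right)}\right) = 2 q \left(- 5 \sqrt{1 - \frac{q}{2}}\right) = - 10 q \sqrt{1 - \frac{q}{2}}$)
$t{\left(-1 \right)} \left(-4 - 1\right) u = \left(-5\right) \left(-1\right) \sqrt{4 - -2} \left(-4 - 1\right) 5 = \left(-5\right) \left(-1\right) \sqrt{4 + 2} \left(-4 - 1\right) 5 = \left(-5\right) \left(-1\right) \sqrt{6} \left(-5\right) 5 = 5 \sqrt{6} \left(-5\right) 5 = - 25 \sqrt{6} \cdot 5 = - 125 \sqrt{6}$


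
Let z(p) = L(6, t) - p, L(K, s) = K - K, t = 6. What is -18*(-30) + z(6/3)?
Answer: 538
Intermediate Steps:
L(K, s) = 0
z(p) = -p (z(p) = 0 - p = -p)
-18*(-30) + z(6/3) = -18*(-30) - 6/3 = 540 - 6/3 = 540 - 1*2 = 540 - 2 = 538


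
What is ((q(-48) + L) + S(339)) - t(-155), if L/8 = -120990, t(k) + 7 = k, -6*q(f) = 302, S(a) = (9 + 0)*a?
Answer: -2894272/3 ≈ -9.6476e+5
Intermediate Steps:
S(a) = 9*a
q(f) = -151/3 (q(f) = -⅙*302 = -151/3)
t(k) = -7 + k
L = -967920 (L = 8*(-120990) = -967920)
((q(-48) + L) + S(339)) - t(-155) = ((-151/3 - 967920) + 9*339) - (-7 - 155) = (-2903911/3 + 3051) - 1*(-162) = -2894758/3 + 162 = -2894272/3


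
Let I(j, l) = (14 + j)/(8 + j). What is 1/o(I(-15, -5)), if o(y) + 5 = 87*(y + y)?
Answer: 7/139 ≈ 0.050360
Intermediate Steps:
I(j, l) = (14 + j)/(8 + j)
o(y) = -5 + 174*y (o(y) = -5 + 87*(y + y) = -5 + 87*(2*y) = -5 + 174*y)
1/o(I(-15, -5)) = 1/(-5 + 174*((14 - 15)/(8 - 15))) = 1/(-5 + 174*(-1/(-7))) = 1/(-5 + 174*(-1/7*(-1))) = 1/(-5 + 174*(1/7)) = 1/(-5 + 174/7) = 1/(139/7) = 7/139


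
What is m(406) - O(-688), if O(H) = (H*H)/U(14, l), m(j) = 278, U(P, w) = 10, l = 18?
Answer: -235282/5 ≈ -47056.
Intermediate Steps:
O(H) = H²/10 (O(H) = (H*H)/10 = H²*(⅒) = H²/10)
m(406) - O(-688) = 278 - (-688)²/10 = 278 - 473344/10 = 278 - 1*236672/5 = 278 - 236672/5 = -235282/5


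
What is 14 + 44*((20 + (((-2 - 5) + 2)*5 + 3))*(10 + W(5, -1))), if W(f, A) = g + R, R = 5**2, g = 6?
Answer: -3594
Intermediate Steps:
R = 25
W(f, A) = 31 (W(f, A) = 6 + 25 = 31)
14 + 44*((20 + (((-2 - 5) + 2)*5 + 3))*(10 + W(5, -1))) = 14 + 44*((20 + (((-2 - 5) + 2)*5 + 3))*(10 + 31)) = 14 + 44*((20 + ((-7 + 2)*5 + 3))*41) = 14 + 44*((20 + (-5*5 + 3))*41) = 14 + 44*((20 + (-25 + 3))*41) = 14 + 44*((20 - 22)*41) = 14 + 44*(-2*41) = 14 + 44*(-82) = 14 - 3608 = -3594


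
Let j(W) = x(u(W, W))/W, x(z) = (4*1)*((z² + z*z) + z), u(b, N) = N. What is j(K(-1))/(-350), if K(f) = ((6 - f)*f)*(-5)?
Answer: -142/175 ≈ -0.81143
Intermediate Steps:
x(z) = 4*z + 8*z² (x(z) = 4*((z² + z²) + z) = 4*(2*z² + z) = 4*(z + 2*z²) = 4*z + 8*z²)
K(f) = -5*f*(6 - f) (K(f) = (f*(6 - f))*(-5) = -5*f*(6 - f))
j(W) = 4 + 8*W (j(W) = (4*W*(1 + 2*W))/W = 4 + 8*W)
j(K(-1))/(-350) = (4 + 8*(5*(-1)*(-6 - 1)))/(-350) = (4 + 8*(5*(-1)*(-7)))*(-1/350) = (4 + 8*35)*(-1/350) = (4 + 280)*(-1/350) = 284*(-1/350) = -142/175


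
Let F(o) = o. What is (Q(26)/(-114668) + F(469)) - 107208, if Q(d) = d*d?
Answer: -3059887082/28667 ≈ -1.0674e+5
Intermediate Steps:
Q(d) = d²
(Q(26)/(-114668) + F(469)) - 107208 = (26²/(-114668) + 469) - 107208 = (676*(-1/114668) + 469) - 107208 = (-169/28667 + 469) - 107208 = 13444654/28667 - 107208 = -3059887082/28667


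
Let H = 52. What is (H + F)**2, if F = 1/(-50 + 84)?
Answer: 3129361/1156 ≈ 2707.1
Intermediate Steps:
F = 1/34 ≈ 0.029412
(H + F)**2 = (52 + 1/34)**2 = (1769/34)**2 = 3129361/1156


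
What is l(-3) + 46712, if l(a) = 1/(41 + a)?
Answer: 1775057/38 ≈ 46712.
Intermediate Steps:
l(-3) + 46712 = 1/(41 - 3) + 46712 = 1/38 + 46712 = 1775057/38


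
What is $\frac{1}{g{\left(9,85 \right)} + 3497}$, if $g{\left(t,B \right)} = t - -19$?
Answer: $\frac{1}{3525} \approx 0.00028369$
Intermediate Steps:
$g{\left(t,B \right)} = 19 + t$ ($g{\left(t,B \right)} = t + 19 = 19 + t$)
$\frac{1}{g{\left(9,85 \right)} + 3497} = \frac{1}{\left(19 + 9\right) + 3497} = \frac{1}{28 + 3497} = \frac{1}{3525}$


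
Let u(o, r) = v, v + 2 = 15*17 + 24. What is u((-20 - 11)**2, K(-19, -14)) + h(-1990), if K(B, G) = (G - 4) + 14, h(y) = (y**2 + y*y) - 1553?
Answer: 7918924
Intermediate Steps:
v = 277 (v = -2 + (15*17 + 24) = -2 + (255 + 24) = -2 + 279 = 277)
h(y) = -1553 + 2*y**2 (h(y) = (y**2 + y**2) - 1553 = 2*y**2 - 1553 = -1553 + 2*y**2)
K(B, G) = 10 + G (K(B, G) = (-4 + G) + 14 = 10 + G)
u(o, r) = 277
u((-20 - 11)**2, K(-19, -14)) + h(-1990) = 277 + (-1553 + 2*(-1990)**2) = 277 + (-1553 + 2*3960100) = 277 + (-1553 + 7920200) = 277 + 7918647 = 7918924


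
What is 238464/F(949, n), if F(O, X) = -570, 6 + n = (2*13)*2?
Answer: -39744/95 ≈ -418.36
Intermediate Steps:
n = 46 (n = -6 + (2*13)*2 = -6 + 26*2 = -6 + 52 = 46)
238464/F(949, n) = 238464/(-570) = 238464*(-1/570) = -39744/95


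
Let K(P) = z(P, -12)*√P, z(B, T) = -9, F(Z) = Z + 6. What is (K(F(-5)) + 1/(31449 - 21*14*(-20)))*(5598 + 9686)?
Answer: -5134812640/37329 ≈ -1.3756e+5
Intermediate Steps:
F(Z) = 6 + Z
K(P) = -9*√P
(K(F(-5)) + 1/(31449 - 21*14*(-20)))*(5598 + 9686) = (-9*√(6 - 5) + 1/(31449 - 21*14*(-20)))*(5598 + 9686) = (-9*√1 + 1/(31449 - 294*(-20)))*15284 = (-9*1 + 1/(31449 + 5880))*15284 = (-9 + 1/37329)*15284 = -335960/37329*15284 = -5134812640/37329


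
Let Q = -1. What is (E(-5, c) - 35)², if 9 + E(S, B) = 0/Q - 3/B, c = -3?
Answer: 1849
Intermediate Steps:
E(S, B) = -9 - 3/B (E(S, B) = -9 + (0/(-1) - 3/B) = -9 + (0*(-1) - 3/B) = -9 + (0 - 3/B) = -9 - 3/B)
(E(-5, c) - 35)² = ((-9 - 3/(-3)) - 35)² = ((-9 - 3*(-⅓)) - 35)² = ((-9 + 1) - 35)² = (-8 - 35)² = (-43)² = 1849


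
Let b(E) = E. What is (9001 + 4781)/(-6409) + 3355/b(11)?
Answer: 1940963/6409 ≈ 302.85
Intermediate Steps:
(9001 + 4781)/(-6409) + 3355/b(11) = (9001 + 4781)/(-6409) + 3355/11 = 13782*(-1/6409) + 3355*(1/11) = -13782/6409 + 305 = 1940963/6409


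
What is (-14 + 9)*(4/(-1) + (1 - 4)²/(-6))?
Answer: 55/2 ≈ 27.500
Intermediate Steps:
(-14 + 9)*(4/(-1) + (1 - 4)²/(-6)) = -5*(4*(-1) + (-3)²*(-⅙)) = -5*(-4 + 9*(-⅙)) = -5*(-4 - 3/2) = -5*(-11/2) = 55/2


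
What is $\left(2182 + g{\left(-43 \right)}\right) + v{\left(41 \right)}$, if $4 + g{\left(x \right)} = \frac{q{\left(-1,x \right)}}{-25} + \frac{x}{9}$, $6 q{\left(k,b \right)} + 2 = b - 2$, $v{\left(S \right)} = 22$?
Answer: $\frac{987991}{450} \approx 2195.5$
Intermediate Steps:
$q{\left(k,b \right)} = - \frac{2}{3} + \frac{b}{6}$ ($q{\left(k,b \right)} = - \frac{1}{3} + \frac{b - 2}{6} = - \frac{1}{3} + \frac{-2 + b}{6} = - \frac{1}{3} + \left(- \frac{1}{3} + \frac{b}{6}\right) = - \frac{2}{3} + \frac{b}{6}$)
$g{\left(x \right)} = - \frac{298}{75} + \frac{47 x}{450}$ ($g{\left(x \right)} = -4 + \left(\frac{- \frac{2}{3} + \frac{x}{6}}{-25} + \frac{x}{9}\right) = -4 + \left(\left(- \frac{2}{3} + \frac{x}{6}\right) \left(- \frac{1}{25}\right) + x \frac{1}{9}\right) = -4 + \left(\left(\frac{2}{75} - \frac{x}{150}\right) + \frac{x}{9}\right) = -4 + \left(\frac{2}{75} + \frac{47 x}{450}\right) = - \frac{298}{75} + \frac{47 x}{450}$)
$\left(2182 + g{\left(-43 \right)}\right) + v{\left(41 \right)} = \left(2182 + \left(- \frac{298}{75} + \frac{47}{450} \left(-43\right)\right)\right) + 22 = \left(2182 - \frac{3809}{450}\right) + 22 = \frac{978091}{450} + 22 = \frac{987991}{450}$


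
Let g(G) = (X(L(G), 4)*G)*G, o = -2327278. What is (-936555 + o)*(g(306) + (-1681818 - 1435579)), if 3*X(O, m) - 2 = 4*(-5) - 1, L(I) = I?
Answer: 12110207559025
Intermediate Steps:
X(O, m) = -19/3 (X(O, m) = ⅔ + (4*(-5) - 1)/3 = ⅔ + (-20 - 1)/3 = ⅔ + (⅓)*(-21) = ⅔ - 7 = -19/3)
g(G) = -19*G²/3 (g(G) = (-19*G/3)*G = -19*G²/3)
(-936555 + o)*(g(306) + (-1681818 - 1435579)) = (-936555 - 2327278)*(-19/3*306² + (-1681818 - 1435579)) = -3263833*(-19/3*93636 - 3117397) = -3263833*(-593028 - 3117397) = -3263833*(-3710425) = 12110207559025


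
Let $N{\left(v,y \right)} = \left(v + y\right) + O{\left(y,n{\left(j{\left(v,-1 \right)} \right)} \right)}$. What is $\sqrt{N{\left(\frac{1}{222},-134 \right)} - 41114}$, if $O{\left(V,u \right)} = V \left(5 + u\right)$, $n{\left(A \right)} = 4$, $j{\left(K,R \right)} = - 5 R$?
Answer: $\frac{i \sqrt{2092302714}}{222} \approx 206.04 i$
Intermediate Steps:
$N{\left(v,y \right)} = v + 10 y$ ($N{\left(v,y \right)} = \left(v + y\right) + y \left(5 + 4\right) = \left(v + y\right) + y 9 = \left(v + y\right) + 9 y = v + 10 y$)
$\sqrt{N{\left(\frac{1}{222},-134 \right)} - 41114} = \sqrt{\left(\frac{1}{222} + 10 \left(-134\right)\right) - 41114} = \sqrt{\left(\frac{1}{222} - 1340\right) - 41114} = \sqrt{- \frac{297479}{222} - 41114} = \sqrt{- \frac{9424787}{222}} = \frac{i \sqrt{2092302714}}{222}$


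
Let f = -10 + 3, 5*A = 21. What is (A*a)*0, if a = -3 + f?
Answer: 0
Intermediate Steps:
A = 21/5 (A = (1/5)*21 = 21/5 ≈ 4.2000)
f = -7
a = -10 (a = -3 - 7 = -10)
(A*a)*0 = ((21/5)*(-10))*0 = -42*0 = 0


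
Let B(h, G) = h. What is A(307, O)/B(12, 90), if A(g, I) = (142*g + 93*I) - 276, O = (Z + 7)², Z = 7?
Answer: 30773/6 ≈ 5128.8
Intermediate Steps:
O = 196 (O = (7 + 7)² = 14² = 196)
A(g, I) = -276 + 93*I + 142*g (A(g, I) = (93*I + 142*g) - 276 = -276 + 93*I + 142*g)
A(307, O)/B(12, 90) = (-276 + 93*196 + 142*307)/12 = (-276 + 18228 + 43594)*(1/12) = 61546*(1/12) = 30773/6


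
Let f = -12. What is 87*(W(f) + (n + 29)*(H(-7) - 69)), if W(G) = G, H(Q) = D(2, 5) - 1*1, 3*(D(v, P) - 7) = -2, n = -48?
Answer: 104197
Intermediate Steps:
D(v, P) = 19/3 (D(v, P) = 7 + (⅓)*(-2) = 7 - ⅔ = 19/3)
H(Q) = 16/3 (H(Q) = 19/3 - 1*1 = 19/3 - 1 = 16/3)
87*(W(f) + (n + 29)*(H(-7) - 69)) = 87*(-12 + (-48 + 29)*(16/3 - 69)) = 87*(-12 - 19*(-191/3)) = 87*(-12 + 3629/3) = 87*(3593/3) = 104197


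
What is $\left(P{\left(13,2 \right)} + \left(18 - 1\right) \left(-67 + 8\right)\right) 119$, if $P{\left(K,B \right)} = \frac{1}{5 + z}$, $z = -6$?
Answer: $-119476$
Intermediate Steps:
$P{\left(K,B \right)} = -1$ ($P{\left(K,B \right)} = \frac{1}{5 - 6} = \frac{1}{-1} = -1$)
$\left(P{\left(13,2 \right)} + \left(18 - 1\right) \left(-67 + 8\right)\right) 119 = \left(-1 + \left(18 - 1\right) \left(-67 + 8\right)\right) 119 = \left(-1 + 17 \left(-59\right)\right) 119 = \left(-1 - 1003\right) 119 = \left(-1004\right) 119 = -119476$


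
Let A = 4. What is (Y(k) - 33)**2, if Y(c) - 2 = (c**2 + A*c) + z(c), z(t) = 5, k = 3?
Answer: 25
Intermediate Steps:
Y(c) = 7 + c**2 + 4*c (Y(c) = 2 + ((c**2 + 4*c) + 5) = 2 + (5 + c**2 + 4*c) = 7 + c**2 + 4*c)
(Y(k) - 33)**2 = ((7 + 3**2 + 4*3) - 33)**2 = ((7 + 9 + 12) - 33)**2 = (28 - 33)**2 = (-5)**2 = 25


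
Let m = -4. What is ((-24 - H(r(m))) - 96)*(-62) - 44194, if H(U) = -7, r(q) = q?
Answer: -37188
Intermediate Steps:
((-24 - H(r(m))) - 96)*(-62) - 44194 = ((-24 - 1*(-7)) - 96)*(-62) - 44194 = ((-24 + 7) - 96)*(-62) - 44194 = (-17 - 96)*(-62) - 44194 = -113*(-62) - 44194 = 7006 - 44194 = -37188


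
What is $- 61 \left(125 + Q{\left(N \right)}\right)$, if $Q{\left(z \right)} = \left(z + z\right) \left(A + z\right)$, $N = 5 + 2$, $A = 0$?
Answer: $-13603$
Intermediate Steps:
$N = 7$
$Q{\left(z \right)} = 2 z^{2}$ ($Q{\left(z \right)} = \left(z + z\right) \left(0 + z\right) = 2 z z = 2 z^{2}$)
$- 61 \left(125 + Q{\left(N \right)}\right) = - 61 \left(125 + 2 \cdot 7^{2}\right) = - 61 \left(125 + 2 \cdot 49\right) = - 61 \left(125 + 98\right) = \left(-61\right) 223 = -13603$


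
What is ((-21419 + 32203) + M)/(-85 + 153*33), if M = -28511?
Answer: -17727/4964 ≈ -3.5711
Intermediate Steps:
((-21419 + 32203) + M)/(-85 + 153*33) = ((-21419 + 32203) - 28511)/(-85 + 153*33) = (10784 - 28511)/(-85 + 5049) = -17727/4964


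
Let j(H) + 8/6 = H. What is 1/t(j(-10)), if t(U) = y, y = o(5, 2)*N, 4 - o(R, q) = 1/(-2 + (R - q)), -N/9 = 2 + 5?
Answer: -1/189 ≈ -0.0052910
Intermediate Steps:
j(H) = -4/3 + H
N = -63 (N = -9*(2 + 5) = -9*7 = -63)
o(R, q) = 4 - 1/(-2 + R - q) (o(R, q) = 4 - 1/(-2 + (R - q)) = 4 - 1/(-2 + R - q))
y = -189 (y = ((9 - 4*5 + 4*2)/(2 + 2 - 1*5))*(-63) = ((9 - 20 + 8)/(2 + 2 - 5))*(-63) = (-3/(-1))*(-63) = -1*(-3)*(-63) = 3*(-63) = -189)
t(U) = -189
1/t(j(-10)) = 1/(-189) = -1/189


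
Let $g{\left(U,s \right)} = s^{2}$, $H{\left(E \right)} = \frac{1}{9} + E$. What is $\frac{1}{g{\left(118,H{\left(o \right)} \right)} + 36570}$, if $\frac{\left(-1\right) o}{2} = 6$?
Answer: $\frac{81}{2973619} \approx 2.724 \cdot 10^{-5}$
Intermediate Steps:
$o = -12$ ($o = \left(-2\right) 6 = -12$)
$H{\left(E \right)} = \frac{1}{9} + E$
$\frac{1}{g{\left(118,H{\left(o \right)} \right)} + 36570} = \frac{1}{\left(\frac{1}{9} - 12\right)^{2} + 36570} = \frac{1}{\left(- \frac{107}{9}\right)^{2} + 36570} = \frac{1}{\frac{11449}{81} + 36570} = \frac{1}{\frac{2973619}{81}} = \frac{81}{2973619}$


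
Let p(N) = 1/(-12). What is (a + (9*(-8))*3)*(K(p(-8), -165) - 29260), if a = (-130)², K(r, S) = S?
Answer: -490926700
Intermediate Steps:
p(N) = -1/12
a = 16900
(a + (9*(-8))*3)*(K(p(-8), -165) - 29260) = (16900 + (9*(-8))*3)*(-165 - 29260) = (16900 - 72*3)*(-29425) = (16900 - 216)*(-29425) = 16684*(-29425) = -490926700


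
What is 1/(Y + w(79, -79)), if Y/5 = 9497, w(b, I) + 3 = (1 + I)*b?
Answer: 1/41320 ≈ 2.4201e-5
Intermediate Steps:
w(b, I) = -3 + b*(1 + I) (w(b, I) = -3 + (1 + I)*b = -3 + b*(1 + I))
Y = 47485 (Y = 5*9497 = 47485)
1/(Y + w(79, -79)) = 1/(47485 + (-3 + 79 - 79*79)) = 1/(47485 + (-3 + 79 - 6241)) = 1/(47485 - 6165) = 1/41320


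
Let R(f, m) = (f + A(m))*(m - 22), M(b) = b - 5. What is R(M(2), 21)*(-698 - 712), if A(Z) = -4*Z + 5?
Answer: -115620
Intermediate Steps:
M(b) = -5 + b
A(Z) = 5 - 4*Z
R(f, m) = (-22 + m)*(5 + f - 4*m) (R(f, m) = (f + (5 - 4*m))*(m - 22) = (5 + f - 4*m)*(-22 + m) = (-22 + m)*(5 + f - 4*m))
R(M(2), 21)*(-698 - 712) = (-110 - 22*(-5 + 2) - 4*21**2 + 93*21 + (-5 + 2)*21)*(-698 - 712) = (-110 - 22*(-3) - 4*441 + 1953 - 3*21)*(-1410) = (-110 + 66 - 1764 + 1953 - 63)*(-1410) = 82*(-1410) = -115620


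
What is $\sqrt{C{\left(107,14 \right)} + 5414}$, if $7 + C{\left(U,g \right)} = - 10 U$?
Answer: $\sqrt{4337} \approx 65.856$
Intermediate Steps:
$C{\left(U,g \right)} = -7 - 10 U$
$\sqrt{C{\left(107,14 \right)} + 5414} = \sqrt{\left(-7 - 1070\right) + 5414} = \sqrt{-1077 + 5414} = \sqrt{4337}$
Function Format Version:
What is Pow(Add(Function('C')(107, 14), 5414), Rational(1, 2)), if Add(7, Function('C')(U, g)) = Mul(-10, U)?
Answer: Pow(4337, Rational(1, 2)) ≈ 65.856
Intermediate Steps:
Function('C')(U, g) = Add(-7, Mul(-10, U))
Pow(Add(Function('C')(107, 14), 5414), Rational(1, 2)) = Pow(Add(Add(-7, Mul(-10, 107)), 5414), Rational(1, 2)) = Pow(Add(Add(-7, -1070), 5414), Rational(1, 2)) = Pow(Add(-1077, 5414), Rational(1, 2)) = Pow(4337, Rational(1, 2))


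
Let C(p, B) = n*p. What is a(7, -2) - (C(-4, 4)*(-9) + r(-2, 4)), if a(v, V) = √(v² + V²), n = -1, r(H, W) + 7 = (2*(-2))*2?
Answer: 51 + √53 ≈ 58.280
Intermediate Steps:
r(H, W) = -15 (r(H, W) = -7 + (2*(-2))*2 = -7 - 4*2 = -7 - 8 = -15)
C(p, B) = -p
a(v, V) = √(V² + v²)
a(7, -2) - (C(-4, 4)*(-9) + r(-2, 4)) = √((-2)² + 7²) - (-1*(-4)*(-9) - 15) = √(4 + 49) - (4*(-9) - 15) = √53 - (-36 - 15) = √53 - 1*(-51) = √53 + 51 = 51 + √53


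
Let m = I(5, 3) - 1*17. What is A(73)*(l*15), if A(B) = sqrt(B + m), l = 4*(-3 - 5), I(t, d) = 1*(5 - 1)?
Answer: -960*sqrt(15) ≈ -3718.1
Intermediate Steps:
I(t, d) = 4 (I(t, d) = 1*4 = 4)
l = -32 (l = 4*(-8) = -32)
m = -13 (m = 4 - 1*17 = 4 - 17 = -13)
A(B) = sqrt(-13 + B) (A(B) = sqrt(B - 13) = sqrt(-13 + B))
A(73)*(l*15) = sqrt(-13 + 73)*(-32*15) = sqrt(60)*(-480) = (2*sqrt(15))*(-480) = -960*sqrt(15)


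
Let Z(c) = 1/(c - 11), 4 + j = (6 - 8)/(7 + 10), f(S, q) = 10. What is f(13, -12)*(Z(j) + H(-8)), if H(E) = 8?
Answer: 20390/257 ≈ 79.339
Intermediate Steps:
j = -70/17 (j = -4 + (6 - 8)/(7 + 10) = -4 - 2/17 = -70/17 ≈ -4.1176)
Z(c) = 1/(-11 + c)
f(13, -12)*(Z(j) + H(-8)) = 10*(1/(-11 - 70/17) + 8) = 10*(1/(-257/17) + 8) = 10*(-17/257 + 8) = 10*(2039/257) = 20390/257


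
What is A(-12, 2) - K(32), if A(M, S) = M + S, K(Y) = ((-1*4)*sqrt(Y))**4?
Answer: -262154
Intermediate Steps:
K(Y) = 256*Y**2 (K(Y) = (-4*sqrt(Y))**4 = 256*Y**2)
A(-12, 2) - K(32) = (-12 + 2) - 256*32**2 = -10 - 256*1024 = -10 - 1*262144 = -10 - 262144 = -262154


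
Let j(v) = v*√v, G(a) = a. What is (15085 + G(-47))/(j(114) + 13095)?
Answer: 7293430/6296203 - 571444*√114/56665827 ≈ 1.0507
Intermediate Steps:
j(v) = v^(3/2)
(15085 + G(-47))/(j(114) + 13095) = (15085 - 47)/(114^(3/2) + 13095) = 15038/(114*√114 + 13095) = 15038/(13095 + 114*√114)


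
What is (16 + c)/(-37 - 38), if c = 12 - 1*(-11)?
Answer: -13/25 ≈ -0.52000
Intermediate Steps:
c = 23 (c = 12 + 11 = 23)
(16 + c)/(-37 - 38) = (16 + 23)/(-37 - 38) = 39/(-75) = -1/75*39 = -13/25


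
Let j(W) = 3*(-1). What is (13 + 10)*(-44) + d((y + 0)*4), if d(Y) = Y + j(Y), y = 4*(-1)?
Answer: -1031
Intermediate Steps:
y = -4
j(W) = -3
d(Y) = -3 + Y (d(Y) = Y - 3 = -3 + Y)
(13 + 10)*(-44) + d((y + 0)*4) = (13 + 10)*(-44) + (-3 + (-4 + 0)*4) = 23*(-44) + (-3 - 4*4) = -1012 + (-3 - 16) = -1012 - 19 = -1031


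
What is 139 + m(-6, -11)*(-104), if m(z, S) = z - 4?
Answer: 1179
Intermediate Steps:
m(z, S) = -4 + z
139 + m(-6, -11)*(-104) = 139 + (-4 - 6)*(-104) = 139 - 10*(-104) = 139 + 1040 = 1179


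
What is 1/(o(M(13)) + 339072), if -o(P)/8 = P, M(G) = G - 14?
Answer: 1/339080 ≈ 2.9492e-6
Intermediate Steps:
M(G) = -14 + G
o(P) = -8*P
1/(o(M(13)) + 339072) = 1/(-8*(-14 + 13) + 339072) = 1/(-8*(-1) + 339072) = 1/(8 + 339072) = 1/339080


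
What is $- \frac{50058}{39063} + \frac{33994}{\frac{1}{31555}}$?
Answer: $\frac{13967374987384}{13021} \approx 1.0727 \cdot 10^{9}$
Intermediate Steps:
$- \frac{50058}{39063} + \frac{33994}{\frac{1}{31555}} = \left(-50058\right) \frac{1}{39063} + 33994 \frac{1}{\frac{1}{31555}} = - \frac{16686}{13021} + 33994 \cdot 31555 = - \frac{16686}{13021} + 1072680670 = \frac{13967374987384}{13021}$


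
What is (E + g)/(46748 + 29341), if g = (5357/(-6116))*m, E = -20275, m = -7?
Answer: -3756497/14101828 ≈ -0.26638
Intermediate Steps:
g = 3409/556 (g = (5357/(-6116))*(-7) = (5357*(-1/6116))*(-7) = -487/556*(-7) = 3409/556 ≈ 6.1313)
(E + g)/(46748 + 29341) = (-20275 + 3409/556)/(46748 + 29341) = -11269491/556/76089 = -11269491/556*1/76089 = -3756497/14101828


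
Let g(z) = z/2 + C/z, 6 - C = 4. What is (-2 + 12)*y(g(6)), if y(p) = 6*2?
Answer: 120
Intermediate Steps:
C = 2 (C = 6 - 1*4 = 6 - 4 = 2)
g(z) = z/2 + 2/z
y(p) = 12
(-2 + 12)*y(g(6)) = (-2 + 12)*12 = 10*12 = 120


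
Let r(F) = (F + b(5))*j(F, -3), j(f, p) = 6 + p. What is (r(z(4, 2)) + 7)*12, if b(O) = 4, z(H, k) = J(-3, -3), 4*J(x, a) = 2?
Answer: 246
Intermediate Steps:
J(x, a) = ½ (J(x, a) = (¼)*2 = ½)
z(H, k) = ½
r(F) = 12 + 3*F (r(F) = (F + 4)*(6 - 3) = (4 + F)*3 = 12 + 3*F)
(r(z(4, 2)) + 7)*12 = ((12 + 3*(½)) + 7)*12 = ((12 + 3/2) + 7)*12 = (27/2 + 7)*12 = (41/2)*12 = 246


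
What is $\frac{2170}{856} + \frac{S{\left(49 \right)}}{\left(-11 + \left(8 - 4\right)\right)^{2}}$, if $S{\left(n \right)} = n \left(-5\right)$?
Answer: $- \frac{1055}{428} \approx -2.465$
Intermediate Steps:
$S{\left(n \right)} = - 5 n$
$\frac{2170}{856} + \frac{S{\left(49 \right)}}{\left(-11 + \left(8 - 4\right)\right)^{2}} = \frac{2170}{856} + \frac{\left(-5\right) 49}{\left(-11 + \left(8 - 4\right)\right)^{2}} = 2170 \cdot \frac{1}{856} - \frac{245}{\left(-11 + \left(8 - 4\right)\right)^{2}} = \frac{1085}{428} - \frac{245}{\left(-11 + 4\right)^{2}} = \frac{1085}{428} - \frac{245}{\left(-7\right)^{2}} = \frac{1085}{428} - \frac{245}{49} = \frac{1085}{428} - 5 = - \frac{1055}{428}$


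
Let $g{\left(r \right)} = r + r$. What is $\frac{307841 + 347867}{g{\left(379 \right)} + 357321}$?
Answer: $\frac{655708}{358079} \approx 1.8312$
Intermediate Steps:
$g{\left(r \right)} = 2 r$
$\frac{307841 + 347867}{g{\left(379 \right)} + 357321} = \frac{307841 + 347867}{2 \cdot 379 + 357321} = \frac{655708}{758 + 357321} = \frac{655708}{358079}$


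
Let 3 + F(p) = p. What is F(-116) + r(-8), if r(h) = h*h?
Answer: -55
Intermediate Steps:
r(h) = h²
F(p) = -3 + p
F(-116) + r(-8) = (-3 - 116) + (-8)² = -119 + 64 = -55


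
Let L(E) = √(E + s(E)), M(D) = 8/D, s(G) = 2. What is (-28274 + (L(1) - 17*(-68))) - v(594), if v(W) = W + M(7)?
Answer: -193992/7 + √3 ≈ -27711.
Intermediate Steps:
L(E) = √(2 + E) (L(E) = √(E + 2) = √(2 + E))
v(W) = 8/7 + W (v(W) = W + 8/7 = 8/7 + W)
(-28274 + (L(1) - 17*(-68))) - v(594) = (-28274 + (√(2 + 1) - 17*(-68))) - (8/7 + 594) = (-28274 + (√3 + 1156)) - 1*4166/7 = (-28274 + (1156 + √3)) - 4166/7 = (-27118 + √3) - 4166/7 = -193992/7 + √3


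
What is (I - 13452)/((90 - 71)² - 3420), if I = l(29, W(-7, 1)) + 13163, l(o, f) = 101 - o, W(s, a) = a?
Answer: 31/437 ≈ 0.070938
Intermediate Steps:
I = 13235 (I = (101 - 1*29) + 13163 = (101 - 29) + 13163 = 72 + 13163 = 13235)
(I - 13452)/((90 - 71)² - 3420) = (13235 - 13452)/((90 - 71)² - 3420) = -217/(19² - 3420) = -217/(361 - 3420) = -217/(-3059) = -217*(-1/3059) = 31/437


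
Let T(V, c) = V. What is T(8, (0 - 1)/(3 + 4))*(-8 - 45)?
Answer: -424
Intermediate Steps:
T(8, (0 - 1)/(3 + 4))*(-8 - 45) = 8*(-8 - 45) = 8*(-53) = -424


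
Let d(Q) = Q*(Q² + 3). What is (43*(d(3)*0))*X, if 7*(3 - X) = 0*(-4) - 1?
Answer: 0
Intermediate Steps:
d(Q) = Q*(3 + Q²)
X = 22/7 (X = 3 - (0*(-4) - 1)/7 = 3 - (0 - 1)/7 = 3 - ⅐*(-1) = 3 + ⅐ = 22/7 ≈ 3.1429)
(43*(d(3)*0))*X = (43*((3*(3 + 3²))*0))*(22/7) = (43*((3*(3 + 9))*0))*(22/7) = (43*((3*12)*0))*(22/7) = (43*(36*0))*(22/7) = (43*0)*(22/7) = 0*(22/7) = 0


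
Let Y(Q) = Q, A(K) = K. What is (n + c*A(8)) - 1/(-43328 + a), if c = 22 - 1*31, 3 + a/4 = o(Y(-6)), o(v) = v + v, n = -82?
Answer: -6681751/43388 ≈ -154.00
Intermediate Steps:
o(v) = 2*v
a = -60 (a = -12 + 4*(2*(-6)) = -12 + 4*(-12) = -12 - 48 = -60)
c = -9 (c = 22 - 31 = -9)
(n + c*A(8)) - 1/(-43328 + a) = (-82 - 9*8) - 1/(-43328 - 60) = (-82 - 72) - 1/(-43388) = -154 - 1*(-1/43388) = -154 + 1/43388 = -6681751/43388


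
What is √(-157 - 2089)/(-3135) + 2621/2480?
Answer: 2621/2480 - I*√2246/3135 ≈ 1.0569 - 0.015117*I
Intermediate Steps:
√(-157 - 2089)/(-3135) + 2621/2480 = √(-2246)*(-1/3135) + 2621*(1/2480) = (I*√2246)*(-1/3135) + 2621/2480 = -I*√2246/3135 + 2621/2480 = 2621/2480 - I*√2246/3135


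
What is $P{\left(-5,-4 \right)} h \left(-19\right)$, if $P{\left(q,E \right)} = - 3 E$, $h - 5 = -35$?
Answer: $6840$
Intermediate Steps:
$h = -30$ ($h = 5 - 35 = -30$)
$P{\left(-5,-4 \right)} h \left(-19\right) = \left(-3\right) \left(-4\right) \left(-30\right) \left(-19\right) = 12 \left(-30\right) \left(-19\right) = \left(-360\right) \left(-19\right) = 6840$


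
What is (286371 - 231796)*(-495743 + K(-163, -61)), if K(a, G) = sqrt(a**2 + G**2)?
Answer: -27055174225 + 54575*sqrt(30290) ≈ -2.7046e+10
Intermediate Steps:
K(a, G) = sqrt(G**2 + a**2)
(286371 - 231796)*(-495743 + K(-163, -61)) = (286371 - 231796)*(-495743 + sqrt((-61)**2 + (-163)**2)) = 54575*(-495743 + sqrt(3721 + 26569)) = 54575*(-495743 + sqrt(30290)) = -27055174225 + 54575*sqrt(30290)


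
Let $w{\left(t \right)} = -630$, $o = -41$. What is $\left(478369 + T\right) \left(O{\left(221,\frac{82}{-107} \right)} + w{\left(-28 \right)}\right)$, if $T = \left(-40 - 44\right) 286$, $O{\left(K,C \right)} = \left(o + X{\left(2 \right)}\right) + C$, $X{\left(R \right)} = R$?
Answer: $- \frac{32560634425}{107} \approx -3.0431 \cdot 10^{8}$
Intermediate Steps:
$O{\left(K,C \right)} = -39 + C$ ($O{\left(K,C \right)} = \left(-41 + 2\right) + C = -39 + C$)
$T = -24024$ ($T = \left(-84\right) 286 = -24024$)
$\left(478369 + T\right) \left(O{\left(221,\frac{82}{-107} \right)} + w{\left(-28 \right)}\right) = \left(478369 - 24024\right) \left(\left(-39 + \frac{82}{-107}\right) - 630\right) = 454345 \left(\left(-39 + 82 \left(- \frac{1}{107}\right)\right) - 630\right) = 454345 \left(\left(-39 - \frac{82}{107}\right) - 630\right) = 454345 \left(- \frac{4255}{107} - 630\right) = 454345 \left(- \frac{71665}{107}\right) = - \frac{32560634425}{107}$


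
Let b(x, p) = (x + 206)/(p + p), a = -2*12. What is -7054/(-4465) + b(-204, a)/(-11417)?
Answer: 1932856897/1223445720 ≈ 1.5798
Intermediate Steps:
a = -24
b(x, p) = (206 + x)/(2*p) (b(x, p) = (206 + x)/((2*p)) = (206 + x)*(1/(2*p)) = (206 + x)/(2*p))
-7054/(-4465) + b(-204, a)/(-11417) = -7054/(-4465) + ((1/2)*(206 - 204)/(-24))/(-11417) = -7054*(-1/4465) + ((1/2)*(-1/24)*2)*(-1/11417) = 7054/4465 - 1/24*(-1/11417) = 7054/4465 + 1/274008 = 1932856897/1223445720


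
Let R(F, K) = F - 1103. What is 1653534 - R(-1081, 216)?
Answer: 1655718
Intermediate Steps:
R(F, K) = -1103 + F
1653534 - R(-1081, 216) = 1653534 - (-1103 - 1081) = 1653534 - 1*(-2184) = 1653534 + 2184 = 1655718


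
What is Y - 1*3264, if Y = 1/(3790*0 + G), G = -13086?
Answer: -42712705/13086 ≈ -3264.0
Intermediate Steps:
Y = -1/13086 (Y = 1/(3790*0 - 13086) = 1/(0 - 13086) = 1/(-13086) = -1/13086 ≈ -7.6418e-5)
Y - 1*3264 = -1/13086 - 1*3264 = -1/13086 - 3264 = -42712705/13086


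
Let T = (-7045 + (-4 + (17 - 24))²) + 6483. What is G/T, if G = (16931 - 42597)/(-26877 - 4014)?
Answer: -25666/13622931 ≈ -0.0018840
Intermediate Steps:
G = 25666/30891 (G = -25666/(-30891) = -25666*(-1/30891) = 25666/30891 ≈ 0.83086)
T = -441 (T = (-7045 + (-4 - 7)²) + 6483 = (-7045 + (-11)²) + 6483 = (-7045 + 121) + 6483 = -6924 + 6483 = -441)
G/T = (25666/30891)/(-441) = (25666/30891)*(-1/441) = -25666/13622931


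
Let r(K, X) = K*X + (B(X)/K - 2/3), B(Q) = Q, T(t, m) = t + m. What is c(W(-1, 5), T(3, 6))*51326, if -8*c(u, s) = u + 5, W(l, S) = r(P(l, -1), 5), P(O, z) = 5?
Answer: -2335333/12 ≈ -1.9461e+5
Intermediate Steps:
T(t, m) = m + t
r(K, X) = -⅔ + K*X + X/K (r(K, X) = K*X + (X/K - 2/3) = K*X + (X/K - 2*⅓) = K*X + (X/K - ⅔) = K*X + (-⅔ + X/K) = -⅔ + K*X + X/K)
W(l, S) = 76/3 (W(l, S) = -⅔ + 5*5 + 5/5 = -⅔ + 25 + 5*(⅕) = -⅔ + 25 + 1 = 76/3)
c(u, s) = -5/8 - u/8 (c(u, s) = -(u + 5)/8 = -(5 + u)/8 = -5/8 - u/8)
c(W(-1, 5), T(3, 6))*51326 = (-5/8 - ⅛*76/3)*51326 = (-5/8 - 19/6)*51326 = -91/24*51326 = -2335333/12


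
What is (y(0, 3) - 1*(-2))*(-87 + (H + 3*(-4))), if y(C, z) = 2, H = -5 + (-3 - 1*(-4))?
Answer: -412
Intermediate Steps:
H = -4 (H = -5 + (-3 + 4) = -5 + 1 = -4)
(y(0, 3) - 1*(-2))*(-87 + (H + 3*(-4))) = (2 - 1*(-2))*(-87 + (-4 + 3*(-4))) = (2 + 2)*(-87 + (-4 - 12)) = 4*(-87 - 16) = 4*(-103) = -412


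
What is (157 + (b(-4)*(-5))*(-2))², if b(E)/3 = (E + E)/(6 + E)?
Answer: 1369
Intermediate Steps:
b(E) = 6*E/(6 + E) (b(E) = 3*((E + E)/(6 + E)) = 3*((2*E)/(6 + E)) = 3*(2*E/(6 + E)) = 6*E/(6 + E))
(157 + (b(-4)*(-5))*(-2))² = (157 + ((6*(-4)/(6 - 4))*(-5))*(-2))² = (157 + ((6*(-4)/2)*(-5))*(-2))² = (157 + ((6*(-4)*(½))*(-5))*(-2))² = (157 - 12*(-5)*(-2))² = (157 + 60*(-2))² = (157 - 120)² = 37² = 1369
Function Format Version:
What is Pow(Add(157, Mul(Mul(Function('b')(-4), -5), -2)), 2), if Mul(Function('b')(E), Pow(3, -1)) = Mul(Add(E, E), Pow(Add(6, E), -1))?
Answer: 1369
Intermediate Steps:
Function('b')(E) = Mul(6, E, Pow(Add(6, E), -1)) (Function('b')(E) = Mul(3, Mul(Add(E, E), Pow(Add(6, E), -1))) = Mul(3, Mul(Mul(2, E), Pow(Add(6, E), -1))) = Mul(3, Mul(2, E, Pow(Add(6, E), -1))) = Mul(6, E, Pow(Add(6, E), -1)))
Pow(Add(157, Mul(Mul(Function('b')(-4), -5), -2)), 2) = Pow(Add(157, Mul(Mul(Mul(6, -4, Pow(Add(6, -4), -1)), -5), -2)), 2) = Pow(Add(157, Mul(Mul(Mul(6, -4, Pow(2, -1)), -5), -2)), 2) = Pow(Add(157, Mul(Mul(Mul(6, -4, Rational(1, 2)), -5), -2)), 2) = Pow(Add(157, Mul(Mul(-12, -5), -2)), 2) = Pow(Add(157, Mul(60, -2)), 2) = Pow(Add(157, -120), 2) = Pow(37, 2) = 1369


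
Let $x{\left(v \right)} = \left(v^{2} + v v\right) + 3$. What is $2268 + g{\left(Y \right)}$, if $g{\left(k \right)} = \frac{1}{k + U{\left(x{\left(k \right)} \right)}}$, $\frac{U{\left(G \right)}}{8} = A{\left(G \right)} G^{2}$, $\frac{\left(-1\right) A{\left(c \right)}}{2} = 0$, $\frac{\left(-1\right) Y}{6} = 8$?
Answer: $\frac{108863}{48} \approx 2268.0$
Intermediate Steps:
$Y = -48$ ($Y = \left(-6\right) 8 = -48$)
$A{\left(c \right)} = 0$ ($A{\left(c \right)} = \left(-2\right) 0 = 0$)
$x{\left(v \right)} = 3 + 2 v^{2}$ ($x{\left(v \right)} = \left(v^{2} + v^{2}\right) + 3 = 2 v^{2} + 3 = 3 + 2 v^{2}$)
$U{\left(G \right)} = 0$ ($U{\left(G \right)} = 8 \cdot 0 G^{2} = 8 \cdot 0 = 0$)
$g{\left(k \right)} = \frac{1}{k}$ ($g{\left(k \right)} = \frac{1}{k + 0} = \frac{1}{k}$)
$2268 + g{\left(Y \right)} = 2268 + \frac{1}{-48} = 2268 - \frac{1}{48} = \frac{108863}{48}$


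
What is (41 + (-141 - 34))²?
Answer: 17956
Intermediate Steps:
(41 + (-141 - 34))² = (41 - 175)² = (-134)² = 17956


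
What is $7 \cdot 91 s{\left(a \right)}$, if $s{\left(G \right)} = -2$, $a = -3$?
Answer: $-1274$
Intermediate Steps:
$7 \cdot 91 s{\left(a \right)} = 7 \cdot 91 \left(-2\right) = 637 \left(-2\right) = -1274$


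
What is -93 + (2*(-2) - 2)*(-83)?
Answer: 405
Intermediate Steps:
-93 + (2*(-2) - 2)*(-83) = -93 + (-4 - 2)*(-83) = -93 - 6*(-83) = -93 + 498 = 405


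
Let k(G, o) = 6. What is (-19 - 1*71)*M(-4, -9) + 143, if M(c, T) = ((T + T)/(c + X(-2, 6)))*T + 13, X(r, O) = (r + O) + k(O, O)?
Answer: -3457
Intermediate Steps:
X(r, O) = 6 + O + r (X(r, O) = (r + O) + 6 = (O + r) + 6 = 6 + O + r)
M(c, T) = 13 + 2*T²/(10 + c) (M(c, T) = ((T + T)/(c + (6 + 6 - 2)))*T + 13 = ((2*T)/(c + 10))*T + 13 = ((2*T)/(10 + c))*T + 13 = (2*T/(10 + c))*T + 13 = 2*T²/(10 + c) + 13 = 13 + 2*T²/(10 + c))
(-19 - 1*71)*M(-4, -9) + 143 = (-19 - 1*71)*((130 + 2*(-9)² + 13*(-4))/(10 - 4)) + 143 = (-19 - 71)*((130 + 2*81 - 52)/6) + 143 = -15*(130 + 162 - 52) + 143 = -15*240 + 143 = -90*40 + 143 = -3600 + 143 = -3457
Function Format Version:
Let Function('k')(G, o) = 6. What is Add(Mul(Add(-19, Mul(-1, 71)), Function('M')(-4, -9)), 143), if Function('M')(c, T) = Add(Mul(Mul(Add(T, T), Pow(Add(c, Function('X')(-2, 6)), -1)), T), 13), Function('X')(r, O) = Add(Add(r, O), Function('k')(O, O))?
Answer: -3457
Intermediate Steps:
Function('X')(r, O) = Add(6, O, r) (Function('X')(r, O) = Add(Add(r, O), 6) = Add(Add(O, r), 6) = Add(6, O, r))
Function('M')(c, T) = Add(13, Mul(2, Pow(T, 2), Pow(Add(10, c), -1))) (Function('M')(c, T) = Add(Mul(Mul(Add(T, T), Pow(Add(c, Add(6, 6, -2)), -1)), T), 13) = Add(Mul(Mul(Mul(2, T), Pow(Add(c, 10), -1)), T), 13) = Add(Mul(Mul(Mul(2, T), Pow(Add(10, c), -1)), T), 13) = Add(Mul(Mul(2, T, Pow(Add(10, c), -1)), T), 13) = Add(Mul(2, Pow(T, 2), Pow(Add(10, c), -1)), 13) = Add(13, Mul(2, Pow(T, 2), Pow(Add(10, c), -1))))
Add(Mul(Add(-19, Mul(-1, 71)), Function('M')(-4, -9)), 143) = Add(Mul(Add(-19, Mul(-1, 71)), Mul(Pow(Add(10, -4), -1), Add(130, Mul(2, Pow(-9, 2)), Mul(13, -4)))), 143) = Add(Mul(Add(-19, -71), Mul(Pow(6, -1), Add(130, Mul(2, 81), -52))), 143) = Add(Mul(-90, Mul(Rational(1, 6), Add(130, 162, -52))), 143) = Add(Mul(-90, Mul(Rational(1, 6), 240)), 143) = Add(Mul(-90, 40), 143) = Add(-3600, 143) = -3457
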